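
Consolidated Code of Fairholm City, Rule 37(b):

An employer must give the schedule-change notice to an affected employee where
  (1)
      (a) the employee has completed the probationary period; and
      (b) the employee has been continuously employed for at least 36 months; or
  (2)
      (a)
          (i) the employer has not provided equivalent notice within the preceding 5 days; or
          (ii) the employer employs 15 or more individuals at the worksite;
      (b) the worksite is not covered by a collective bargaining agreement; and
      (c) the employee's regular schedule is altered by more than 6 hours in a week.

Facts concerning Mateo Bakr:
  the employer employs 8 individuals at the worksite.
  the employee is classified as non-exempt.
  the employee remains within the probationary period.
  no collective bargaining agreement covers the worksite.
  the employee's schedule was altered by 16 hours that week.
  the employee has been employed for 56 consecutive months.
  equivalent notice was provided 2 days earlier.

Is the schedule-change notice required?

(a) past probation — not satisfied.
(b) tenure ≥ 36 mo. — satisfied.
(1): F AND T → false.
(i) no recent notice — not satisfied.
(ii) ≥ 15 at site — not met.
(a): F OR F → false.
(b) no CBA — satisfied.
(c) schedule shift > 6h — holds.
(2): F AND T AND T → false.
So Overall is not satisfied (F OR F).

No — not required.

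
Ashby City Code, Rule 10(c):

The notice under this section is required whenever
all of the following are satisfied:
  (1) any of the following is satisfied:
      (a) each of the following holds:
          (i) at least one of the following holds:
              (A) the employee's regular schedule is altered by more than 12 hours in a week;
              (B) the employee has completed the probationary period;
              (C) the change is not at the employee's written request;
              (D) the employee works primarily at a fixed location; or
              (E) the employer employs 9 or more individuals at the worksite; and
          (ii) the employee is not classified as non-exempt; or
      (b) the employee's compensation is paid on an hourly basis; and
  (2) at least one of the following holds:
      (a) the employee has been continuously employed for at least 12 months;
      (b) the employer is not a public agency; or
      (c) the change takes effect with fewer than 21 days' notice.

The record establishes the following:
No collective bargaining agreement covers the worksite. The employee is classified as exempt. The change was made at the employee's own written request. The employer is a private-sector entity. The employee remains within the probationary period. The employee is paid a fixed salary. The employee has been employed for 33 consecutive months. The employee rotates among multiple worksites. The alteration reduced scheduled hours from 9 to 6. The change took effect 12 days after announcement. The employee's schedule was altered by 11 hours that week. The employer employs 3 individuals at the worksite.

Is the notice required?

(A) schedule shift > 12h — not met.
(B) past probation — fails.
(C) not employee-requested — not satisfied.
(D) fixed location — fails.
(E) ≥ 9 at site — fails.
(i) = F OR F OR F OR F OR F = false.
(ii) not (non-exempt) — holds.
(a) = F AND T = false.
(b) hourly-paid — not satisfied.
So (1) is not satisfied (F OR F).
(a) tenure ≥ 12 mo. — holds.
(b) not (public agency) — satisfied.
(c) < 21 days' notice — holds.
(2) = T OR T OR T = true.
Overall = F AND T = false.

No — not required.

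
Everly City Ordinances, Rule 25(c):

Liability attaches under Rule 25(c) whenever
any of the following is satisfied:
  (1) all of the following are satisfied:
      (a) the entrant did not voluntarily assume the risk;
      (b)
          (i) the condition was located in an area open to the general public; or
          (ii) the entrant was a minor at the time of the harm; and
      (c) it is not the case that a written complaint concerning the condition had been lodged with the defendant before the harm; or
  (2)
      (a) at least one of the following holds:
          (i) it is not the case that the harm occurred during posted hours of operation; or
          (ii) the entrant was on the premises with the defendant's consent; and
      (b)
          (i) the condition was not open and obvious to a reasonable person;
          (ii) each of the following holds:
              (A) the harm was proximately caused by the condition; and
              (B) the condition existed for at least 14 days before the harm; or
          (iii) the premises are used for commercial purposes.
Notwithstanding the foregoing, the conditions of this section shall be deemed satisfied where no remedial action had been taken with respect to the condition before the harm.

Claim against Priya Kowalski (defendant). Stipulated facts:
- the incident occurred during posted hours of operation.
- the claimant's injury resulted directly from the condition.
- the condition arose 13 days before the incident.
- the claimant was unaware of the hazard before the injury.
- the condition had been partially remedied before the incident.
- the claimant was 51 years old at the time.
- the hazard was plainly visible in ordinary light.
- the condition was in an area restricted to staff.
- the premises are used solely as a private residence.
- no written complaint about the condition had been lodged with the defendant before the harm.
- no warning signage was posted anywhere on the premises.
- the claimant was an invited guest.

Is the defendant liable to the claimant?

(a) no assumed risk — met.
(i) public area — not met.
(ii) entrant a minor — not satisfied.
So (b) is not satisfied (F OR F).
(c) not (complaint lodged) — met.
(1) = T AND F AND T = false.
(i) not (during posted hours) — not met.
(ii) consent to enter — met.
So (a) is satisfied (F OR T).
(i) not open/obvious — fails.
(A) proximate cause — met.
(B) condition ≥14 days old — not met.
(ii) = T AND F = false.
(iii) commercial use — not satisfied.
So (b) is not satisfied (F OR F OR F).
(2): T AND F → false.
Overall = F OR F = false.
Exception (no remedial action) — not satisfied.
Result: main false OR exception false → false.

No — not liable.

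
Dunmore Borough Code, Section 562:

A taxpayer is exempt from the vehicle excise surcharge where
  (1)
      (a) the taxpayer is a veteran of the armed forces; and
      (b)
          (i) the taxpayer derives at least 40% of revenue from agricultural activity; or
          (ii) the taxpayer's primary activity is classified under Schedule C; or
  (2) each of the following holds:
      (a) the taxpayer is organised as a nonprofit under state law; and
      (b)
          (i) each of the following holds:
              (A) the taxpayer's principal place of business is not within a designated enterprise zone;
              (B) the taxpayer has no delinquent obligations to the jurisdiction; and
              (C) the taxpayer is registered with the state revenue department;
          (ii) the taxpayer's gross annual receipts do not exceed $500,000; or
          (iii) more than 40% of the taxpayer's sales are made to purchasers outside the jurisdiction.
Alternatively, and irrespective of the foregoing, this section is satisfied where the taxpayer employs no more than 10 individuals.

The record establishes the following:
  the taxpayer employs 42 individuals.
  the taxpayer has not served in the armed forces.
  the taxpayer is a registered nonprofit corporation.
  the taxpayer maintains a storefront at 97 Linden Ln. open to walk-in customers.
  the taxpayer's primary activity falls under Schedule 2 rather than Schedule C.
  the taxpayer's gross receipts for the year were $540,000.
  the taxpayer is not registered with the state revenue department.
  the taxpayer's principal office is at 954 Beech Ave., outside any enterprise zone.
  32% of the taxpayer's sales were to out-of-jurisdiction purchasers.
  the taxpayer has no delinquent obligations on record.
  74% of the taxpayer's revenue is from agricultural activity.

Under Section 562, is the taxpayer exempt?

No — not exempt.

(a) veteran — fails.
(i) ≥40% agricultural — satisfied.
(ii) Schedule C activity — fails.
So (b) is satisfied (T OR F).
So (1) is not satisfied (F AND T).
(a) nonprofit — satisfied.
(A) not (in enterprise zone) — holds.
(B) no delinquency — satisfied.
(C) state-registered — not satisfied.
(i) = T AND T AND F = false.
(ii) receipts ≤ $500,000 — not satisfied.
(iii) >40% out-of-jur. sales — not met.
(b): F OR F OR F → false.
(2) = T AND F = false.
So Overall is not satisfied (F OR F).
Exception (≤ 10 employees) — not satisfied.
Result: main false OR exception false → false.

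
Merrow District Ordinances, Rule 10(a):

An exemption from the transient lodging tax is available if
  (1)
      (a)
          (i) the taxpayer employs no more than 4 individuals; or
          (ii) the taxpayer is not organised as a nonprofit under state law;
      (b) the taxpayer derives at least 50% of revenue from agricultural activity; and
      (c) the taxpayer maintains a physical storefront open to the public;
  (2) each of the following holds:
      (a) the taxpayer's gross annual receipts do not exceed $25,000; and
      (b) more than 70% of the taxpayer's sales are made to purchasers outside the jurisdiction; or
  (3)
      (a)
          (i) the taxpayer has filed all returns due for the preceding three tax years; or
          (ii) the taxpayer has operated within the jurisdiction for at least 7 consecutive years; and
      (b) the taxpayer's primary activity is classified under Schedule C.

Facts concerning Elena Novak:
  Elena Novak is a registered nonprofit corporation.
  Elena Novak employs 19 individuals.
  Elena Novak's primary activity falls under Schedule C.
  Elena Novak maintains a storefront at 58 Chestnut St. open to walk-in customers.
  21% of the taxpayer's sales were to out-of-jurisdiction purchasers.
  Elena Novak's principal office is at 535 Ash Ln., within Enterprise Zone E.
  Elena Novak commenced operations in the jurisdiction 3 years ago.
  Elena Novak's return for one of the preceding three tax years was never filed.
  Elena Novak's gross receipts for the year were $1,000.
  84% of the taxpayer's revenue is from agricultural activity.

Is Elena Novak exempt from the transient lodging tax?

(i) ≤ 4 employees — fails.
(ii) not (nonprofit) — not met.
So (a) is not satisfied (F OR F).
(b) ≥50% agricultural — holds.
(c) has storefront — met.
(1) = F AND T AND T = false.
(a) receipts ≤ $25,000 — satisfied.
(b) >70% out-of-jur. sales — fails.
(2): T AND F → false.
(i) returns current — fails.
(ii) ≥ 7 yrs in jurisdiction — fails.
(a): F OR F → false.
(b) Schedule C activity — holds.
(3): F AND T → false.
Overall: F OR F OR F → false.

No — not exempt.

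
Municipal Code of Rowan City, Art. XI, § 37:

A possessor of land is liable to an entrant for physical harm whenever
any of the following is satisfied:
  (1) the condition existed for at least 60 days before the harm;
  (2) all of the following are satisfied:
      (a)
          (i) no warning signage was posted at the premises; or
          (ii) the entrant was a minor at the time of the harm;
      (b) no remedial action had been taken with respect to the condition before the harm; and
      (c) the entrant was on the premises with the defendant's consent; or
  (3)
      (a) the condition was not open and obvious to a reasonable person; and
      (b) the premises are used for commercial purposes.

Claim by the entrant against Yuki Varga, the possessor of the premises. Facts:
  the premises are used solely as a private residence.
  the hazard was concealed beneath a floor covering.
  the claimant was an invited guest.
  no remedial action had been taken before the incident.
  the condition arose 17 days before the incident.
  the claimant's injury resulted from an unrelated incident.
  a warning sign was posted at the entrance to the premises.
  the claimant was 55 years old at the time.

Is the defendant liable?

(1) condition ≥60 days old — not satisfied.
(i) no signage posted — not met.
(ii) entrant a minor — not met.
(a): F OR F → false.
(b) no remedial action — met.
(c) consent to enter — satisfied.
(2): F AND T AND T → false.
(a) not open/obvious — satisfied.
(b) commercial use — fails.
(3) = T AND F = false.
Overall: F OR F OR F → false.

No — not liable.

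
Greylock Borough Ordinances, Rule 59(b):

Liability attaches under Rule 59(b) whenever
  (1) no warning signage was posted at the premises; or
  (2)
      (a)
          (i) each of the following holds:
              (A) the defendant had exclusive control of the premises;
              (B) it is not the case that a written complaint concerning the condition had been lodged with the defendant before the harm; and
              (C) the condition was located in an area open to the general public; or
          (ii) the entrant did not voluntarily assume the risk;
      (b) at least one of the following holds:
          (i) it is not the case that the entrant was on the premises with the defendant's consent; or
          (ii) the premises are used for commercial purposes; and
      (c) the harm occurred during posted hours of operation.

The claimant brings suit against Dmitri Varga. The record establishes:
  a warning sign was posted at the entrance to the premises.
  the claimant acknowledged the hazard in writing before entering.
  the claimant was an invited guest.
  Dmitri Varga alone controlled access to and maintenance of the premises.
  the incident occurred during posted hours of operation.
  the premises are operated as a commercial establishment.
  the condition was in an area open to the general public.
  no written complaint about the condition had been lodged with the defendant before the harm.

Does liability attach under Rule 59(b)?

(1) no signage posted — not satisfied.
(A) exclusive control — holds.
(B) not (complaint lodged) — holds.
(C) public area — met.
(i): T AND T AND T → true.
(ii) no assumed risk — fails.
(a): T OR F → true.
(i) not (consent to enter) — fails.
(ii) commercial use — met.
(b) = F OR T = true.
(c) during posted hours — met.
So (2) is satisfied (T AND T AND T).
Overall: F OR T → true.

Yes — liable.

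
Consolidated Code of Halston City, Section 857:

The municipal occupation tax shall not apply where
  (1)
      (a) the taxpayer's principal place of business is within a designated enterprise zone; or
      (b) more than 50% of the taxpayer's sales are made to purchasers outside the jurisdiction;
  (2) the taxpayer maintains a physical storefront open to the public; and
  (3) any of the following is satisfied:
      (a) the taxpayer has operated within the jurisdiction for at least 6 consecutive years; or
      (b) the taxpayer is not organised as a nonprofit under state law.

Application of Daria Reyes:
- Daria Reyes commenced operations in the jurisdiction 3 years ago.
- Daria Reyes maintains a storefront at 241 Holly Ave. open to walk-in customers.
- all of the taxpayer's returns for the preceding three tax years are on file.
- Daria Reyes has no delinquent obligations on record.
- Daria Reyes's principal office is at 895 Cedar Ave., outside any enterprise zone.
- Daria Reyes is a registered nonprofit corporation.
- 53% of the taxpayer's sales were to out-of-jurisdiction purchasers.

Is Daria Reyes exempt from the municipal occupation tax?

No — not exempt.

(a) in enterprise zone — not met.
(b) >50% out-of-jur. sales — satisfied.
(1) = F OR T = true.
(2) has storefront — met.
(a) ≥ 6 yrs in jurisdiction — not satisfied.
(b) not (nonprofit) — not satisfied.
So (3) is not satisfied (F OR F).
Overall = T AND T AND F = false.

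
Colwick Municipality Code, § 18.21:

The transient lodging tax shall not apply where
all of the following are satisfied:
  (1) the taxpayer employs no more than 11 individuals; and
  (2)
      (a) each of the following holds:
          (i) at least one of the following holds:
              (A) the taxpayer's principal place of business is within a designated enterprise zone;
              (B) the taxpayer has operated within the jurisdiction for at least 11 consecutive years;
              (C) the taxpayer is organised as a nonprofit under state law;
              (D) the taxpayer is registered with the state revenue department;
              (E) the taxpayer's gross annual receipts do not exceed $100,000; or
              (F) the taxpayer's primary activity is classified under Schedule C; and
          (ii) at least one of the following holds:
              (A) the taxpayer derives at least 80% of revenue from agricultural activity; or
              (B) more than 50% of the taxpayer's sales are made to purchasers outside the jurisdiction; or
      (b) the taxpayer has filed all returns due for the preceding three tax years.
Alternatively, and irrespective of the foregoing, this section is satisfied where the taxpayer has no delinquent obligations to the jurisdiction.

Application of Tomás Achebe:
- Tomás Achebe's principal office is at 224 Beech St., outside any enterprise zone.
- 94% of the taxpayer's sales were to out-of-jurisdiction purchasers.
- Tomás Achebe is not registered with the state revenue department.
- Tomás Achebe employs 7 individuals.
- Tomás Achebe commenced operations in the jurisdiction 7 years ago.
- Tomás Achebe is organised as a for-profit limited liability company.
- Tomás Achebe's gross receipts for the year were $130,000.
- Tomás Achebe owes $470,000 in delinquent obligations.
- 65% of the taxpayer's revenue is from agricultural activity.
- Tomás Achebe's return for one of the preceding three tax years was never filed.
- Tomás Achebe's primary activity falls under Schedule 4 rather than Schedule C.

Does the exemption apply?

(1) ≤ 11 employees — met.
(A) in enterprise zone — not met.
(B) ≥ 11 yrs in jurisdiction — fails.
(C) nonprofit — fails.
(D) state-registered — not satisfied.
(E) receipts ≤ $100,000 — fails.
(F) Schedule C activity — fails.
So (i) is not satisfied (F OR F OR F OR F OR F OR F).
(A) ≥80% agricultural — not satisfied.
(B) >50% out-of-jur. sales — holds.
(ii): F OR T → true.
(a) = F AND T = false.
(b) returns current — not met.
(2) = F OR F = false.
Overall: T AND F → false.
Exception (no delinquency) — not satisfied.
Result: main false OR exception false → false.

No — not exempt.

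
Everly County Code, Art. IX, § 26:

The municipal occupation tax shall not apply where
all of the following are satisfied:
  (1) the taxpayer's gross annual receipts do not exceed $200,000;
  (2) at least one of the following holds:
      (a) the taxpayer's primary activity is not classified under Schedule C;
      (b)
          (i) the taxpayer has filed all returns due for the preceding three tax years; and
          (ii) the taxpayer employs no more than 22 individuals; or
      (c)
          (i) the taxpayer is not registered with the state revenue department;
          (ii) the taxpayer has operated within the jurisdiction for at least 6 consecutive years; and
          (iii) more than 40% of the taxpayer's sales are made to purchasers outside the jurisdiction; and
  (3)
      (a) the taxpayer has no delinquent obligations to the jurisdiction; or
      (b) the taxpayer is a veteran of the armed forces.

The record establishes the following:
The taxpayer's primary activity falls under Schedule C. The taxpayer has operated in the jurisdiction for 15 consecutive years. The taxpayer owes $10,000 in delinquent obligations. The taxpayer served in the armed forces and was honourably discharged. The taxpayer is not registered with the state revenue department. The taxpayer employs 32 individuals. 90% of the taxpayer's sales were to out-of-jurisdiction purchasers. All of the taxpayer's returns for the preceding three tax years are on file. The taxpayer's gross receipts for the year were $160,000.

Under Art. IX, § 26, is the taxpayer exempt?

(1) receipts ≤ $200,000 — satisfied.
(a) not (Schedule C activity) — fails.
(i) returns current — satisfied.
(ii) ≤ 22 employees — not met.
(b): T AND F → false.
(i) not (state-registered) — satisfied.
(ii) ≥ 6 yrs in jurisdiction — holds.
(iii) >40% out-of-jur. sales — holds.
(c) = T AND T AND T = true.
So (2) is satisfied (F OR F OR T).
(a) no delinquency — fails.
(b) veteran — met.
(3) = F OR T = true.
So Overall is satisfied (T AND T AND T).

Yes — exempt.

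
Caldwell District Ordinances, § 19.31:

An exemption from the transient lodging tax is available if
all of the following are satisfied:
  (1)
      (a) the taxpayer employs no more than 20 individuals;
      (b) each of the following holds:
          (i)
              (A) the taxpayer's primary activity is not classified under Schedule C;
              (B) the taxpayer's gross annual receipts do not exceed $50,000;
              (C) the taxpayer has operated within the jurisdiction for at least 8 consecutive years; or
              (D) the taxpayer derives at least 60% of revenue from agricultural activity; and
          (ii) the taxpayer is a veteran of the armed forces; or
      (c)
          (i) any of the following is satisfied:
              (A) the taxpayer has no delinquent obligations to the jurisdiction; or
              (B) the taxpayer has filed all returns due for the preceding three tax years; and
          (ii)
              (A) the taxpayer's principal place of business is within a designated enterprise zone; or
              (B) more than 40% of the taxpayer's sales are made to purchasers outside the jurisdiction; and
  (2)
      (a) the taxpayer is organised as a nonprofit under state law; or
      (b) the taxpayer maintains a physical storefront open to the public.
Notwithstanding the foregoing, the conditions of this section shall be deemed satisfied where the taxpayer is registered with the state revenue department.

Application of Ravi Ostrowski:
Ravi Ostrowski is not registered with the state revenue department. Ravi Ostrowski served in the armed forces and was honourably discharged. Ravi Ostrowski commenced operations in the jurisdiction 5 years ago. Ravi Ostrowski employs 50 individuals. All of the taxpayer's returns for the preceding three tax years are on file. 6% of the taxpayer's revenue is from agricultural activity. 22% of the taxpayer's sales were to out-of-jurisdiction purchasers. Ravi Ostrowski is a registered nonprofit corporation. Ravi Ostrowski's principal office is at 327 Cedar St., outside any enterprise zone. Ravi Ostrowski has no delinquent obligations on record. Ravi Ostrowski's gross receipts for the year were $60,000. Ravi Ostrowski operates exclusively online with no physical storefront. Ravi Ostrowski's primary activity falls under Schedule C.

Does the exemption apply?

No — not exempt.

(a) ≤ 20 employees — fails.
(A) not (Schedule C activity) — not satisfied.
(B) receipts ≤ $50,000 — fails.
(C) ≥ 8 yrs in jurisdiction — not satisfied.
(D) ≥60% agricultural — fails.
(i): F OR F OR F OR F → false.
(ii) veteran — satisfied.
So (b) is not satisfied (F AND T).
(A) no delinquency — satisfied.
(B) returns current — satisfied.
(i): T OR T → true.
(A) in enterprise zone — not satisfied.
(B) >40% out-of-jur. sales — not met.
(ii): F OR F → false.
So (c) is not satisfied (T AND F).
So (1) is not satisfied (F OR F OR F).
(a) nonprofit — holds.
(b) has storefront — fails.
(2) = T OR F = true.
Overall: F AND T → false.
Exception (state-registered) — not satisfied.
Result: main false OR exception false → false.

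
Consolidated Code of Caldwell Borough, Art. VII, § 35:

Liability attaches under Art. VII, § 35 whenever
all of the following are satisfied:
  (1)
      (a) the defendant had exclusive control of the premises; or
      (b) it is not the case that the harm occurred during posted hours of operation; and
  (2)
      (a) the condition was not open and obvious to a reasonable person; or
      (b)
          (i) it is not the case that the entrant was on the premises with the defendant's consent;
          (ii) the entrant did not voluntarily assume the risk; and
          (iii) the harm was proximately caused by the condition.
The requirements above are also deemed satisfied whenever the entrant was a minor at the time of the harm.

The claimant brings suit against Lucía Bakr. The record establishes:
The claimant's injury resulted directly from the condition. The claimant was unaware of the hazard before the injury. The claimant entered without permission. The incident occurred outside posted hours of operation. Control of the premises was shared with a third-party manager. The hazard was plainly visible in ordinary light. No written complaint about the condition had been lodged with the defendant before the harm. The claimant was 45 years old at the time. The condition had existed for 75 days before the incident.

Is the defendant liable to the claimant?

Yes — liable.

(a) exclusive control — fails.
(b) not (during posted hours) — satisfied.
So (1) is satisfied (F OR T).
(a) not open/obvious — fails.
(i) not (consent to enter) — holds.
(ii) no assumed risk — holds.
(iii) proximate cause — satisfied.
(b) = T AND T AND T = true.
(2) = F OR T = true.
So Overall is satisfied (T AND T).
Exception (entrant a minor) — not satisfied.
Result: main true OR exception false → true.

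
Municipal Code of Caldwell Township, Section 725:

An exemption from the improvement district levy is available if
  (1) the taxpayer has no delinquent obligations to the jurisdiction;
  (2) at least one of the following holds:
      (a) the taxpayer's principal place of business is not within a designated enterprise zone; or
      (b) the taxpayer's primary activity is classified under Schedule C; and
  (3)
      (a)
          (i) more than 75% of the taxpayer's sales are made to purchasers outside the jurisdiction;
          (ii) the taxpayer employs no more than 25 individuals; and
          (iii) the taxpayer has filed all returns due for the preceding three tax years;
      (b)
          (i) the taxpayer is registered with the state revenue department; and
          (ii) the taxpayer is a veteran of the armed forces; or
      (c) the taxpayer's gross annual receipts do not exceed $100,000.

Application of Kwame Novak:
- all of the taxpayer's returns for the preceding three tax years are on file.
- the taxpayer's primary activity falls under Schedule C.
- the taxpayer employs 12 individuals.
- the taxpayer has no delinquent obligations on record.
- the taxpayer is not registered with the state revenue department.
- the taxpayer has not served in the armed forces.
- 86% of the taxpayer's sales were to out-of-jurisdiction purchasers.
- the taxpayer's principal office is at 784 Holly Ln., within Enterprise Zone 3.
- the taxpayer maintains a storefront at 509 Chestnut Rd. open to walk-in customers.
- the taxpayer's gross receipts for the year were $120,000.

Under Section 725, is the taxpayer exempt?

Yes — exempt.

(1) no delinquency — met.
(a) not (in enterprise zone) — not satisfied.
(b) Schedule C activity — satisfied.
(2) = F OR T = true.
(i) >75% out-of-jur. sales — holds.
(ii) ≤ 25 employees — met.
(iii) returns current — holds.
(a): T AND T AND T → true.
(i) state-registered — not met.
(ii) veteran — not met.
(b) = F AND F = false.
(c) receipts ≤ $100,000 — not satisfied.
So (3) is satisfied (T OR F OR F).
Overall: T AND T AND T → true.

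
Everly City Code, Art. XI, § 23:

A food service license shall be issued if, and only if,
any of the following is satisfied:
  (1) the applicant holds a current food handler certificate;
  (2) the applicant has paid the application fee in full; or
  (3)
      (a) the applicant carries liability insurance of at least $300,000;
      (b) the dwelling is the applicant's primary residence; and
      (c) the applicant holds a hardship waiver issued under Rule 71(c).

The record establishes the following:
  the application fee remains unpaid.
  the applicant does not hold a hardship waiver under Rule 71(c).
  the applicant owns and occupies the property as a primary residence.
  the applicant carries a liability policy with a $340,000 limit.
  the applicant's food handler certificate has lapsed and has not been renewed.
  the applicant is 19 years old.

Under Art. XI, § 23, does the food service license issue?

(1) food handler cert. — not met.
(2) fee paid — not satisfied.
(a) insurance ≥ $300,000 — satisfied.
(b) primary residence — holds.
(c) hardship waiver — not met.
(3): T AND T AND F → false.
Overall: F OR F OR F → false.

No — denied.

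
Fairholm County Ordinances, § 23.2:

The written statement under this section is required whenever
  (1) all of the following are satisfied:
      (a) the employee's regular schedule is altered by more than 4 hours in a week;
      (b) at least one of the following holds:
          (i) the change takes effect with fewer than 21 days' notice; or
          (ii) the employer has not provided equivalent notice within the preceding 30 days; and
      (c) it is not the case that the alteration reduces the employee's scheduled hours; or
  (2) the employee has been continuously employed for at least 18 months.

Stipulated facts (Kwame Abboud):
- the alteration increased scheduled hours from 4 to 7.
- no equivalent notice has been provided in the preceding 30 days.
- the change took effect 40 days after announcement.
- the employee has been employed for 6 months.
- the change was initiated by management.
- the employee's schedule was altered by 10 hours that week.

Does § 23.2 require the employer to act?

Yes — required.

(a) schedule shift > 4h — met.
(i) < 21 days' notice — not met.
(ii) no recent notice — holds.
So (b) is satisfied (F OR T).
(c) not (hours reduced) — holds.
(1): T AND T AND T → true.
(2) tenure ≥ 18 mo. — not met.
Overall: T OR F → true.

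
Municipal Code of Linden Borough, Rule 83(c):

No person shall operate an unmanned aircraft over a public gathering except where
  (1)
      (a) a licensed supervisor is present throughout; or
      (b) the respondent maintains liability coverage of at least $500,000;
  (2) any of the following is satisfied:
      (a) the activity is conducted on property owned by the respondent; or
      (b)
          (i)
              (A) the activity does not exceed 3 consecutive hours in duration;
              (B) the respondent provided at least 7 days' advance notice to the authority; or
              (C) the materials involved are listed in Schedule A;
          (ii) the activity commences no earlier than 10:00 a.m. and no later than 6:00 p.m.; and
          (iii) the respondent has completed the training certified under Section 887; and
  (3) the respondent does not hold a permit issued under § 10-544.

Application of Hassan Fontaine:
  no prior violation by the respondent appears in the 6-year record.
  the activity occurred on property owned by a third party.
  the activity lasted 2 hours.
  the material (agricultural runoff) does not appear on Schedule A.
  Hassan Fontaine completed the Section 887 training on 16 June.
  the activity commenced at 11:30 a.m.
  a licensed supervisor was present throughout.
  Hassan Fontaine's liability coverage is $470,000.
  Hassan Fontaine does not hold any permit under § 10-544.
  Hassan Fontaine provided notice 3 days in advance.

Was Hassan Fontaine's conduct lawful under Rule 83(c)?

Yes — lawful.

(a) supervisor present — holds.
(b) coverage ≥ $500,000 — not met.
So (1) is satisfied (T OR F).
(a) own property — not met.
(A) ≤ 3 hrs duration — satisfied.
(B) ≥7 days' notice — not met.
(C) Schedule A material — not satisfied.
(i): T OR F OR F → true.
(ii) start within hours — satisfied.
(iii) training certified — satisfied.
(b) = T AND T AND T = true.
(2): F OR T → true.
(3) not (holds permit) — met.
So Overall is satisfied (T AND T AND T).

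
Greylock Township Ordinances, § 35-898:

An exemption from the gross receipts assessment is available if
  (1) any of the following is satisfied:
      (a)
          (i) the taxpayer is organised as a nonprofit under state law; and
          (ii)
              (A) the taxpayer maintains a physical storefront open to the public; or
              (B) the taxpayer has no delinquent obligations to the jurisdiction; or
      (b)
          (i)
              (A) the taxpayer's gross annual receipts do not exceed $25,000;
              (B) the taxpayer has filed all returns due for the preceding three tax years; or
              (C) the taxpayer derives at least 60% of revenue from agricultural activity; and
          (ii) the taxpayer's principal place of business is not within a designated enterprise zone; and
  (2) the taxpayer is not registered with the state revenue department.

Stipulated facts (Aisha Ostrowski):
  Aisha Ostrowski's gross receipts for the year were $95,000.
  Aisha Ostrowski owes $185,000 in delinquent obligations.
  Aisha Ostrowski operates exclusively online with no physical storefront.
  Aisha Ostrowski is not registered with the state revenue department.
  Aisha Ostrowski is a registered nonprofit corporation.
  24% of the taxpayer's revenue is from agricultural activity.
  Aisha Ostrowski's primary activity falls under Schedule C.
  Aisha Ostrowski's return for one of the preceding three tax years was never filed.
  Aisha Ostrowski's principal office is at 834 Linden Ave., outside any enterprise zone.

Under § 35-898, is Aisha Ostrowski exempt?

(i) nonprofit — met.
(A) has storefront — fails.
(B) no delinquency — not met.
(ii): F OR F → false.
So (a) is not satisfied (T AND F).
(A) receipts ≤ $25,000 — not met.
(B) returns current — fails.
(C) ≥60% agricultural — not met.
(i) = F OR F OR F = false.
(ii) not (in enterprise zone) — satisfied.
(b): F AND T → false.
(1): F OR F → false.
(2) not (state-registered) — met.
Overall: F AND T → false.

No — not exempt.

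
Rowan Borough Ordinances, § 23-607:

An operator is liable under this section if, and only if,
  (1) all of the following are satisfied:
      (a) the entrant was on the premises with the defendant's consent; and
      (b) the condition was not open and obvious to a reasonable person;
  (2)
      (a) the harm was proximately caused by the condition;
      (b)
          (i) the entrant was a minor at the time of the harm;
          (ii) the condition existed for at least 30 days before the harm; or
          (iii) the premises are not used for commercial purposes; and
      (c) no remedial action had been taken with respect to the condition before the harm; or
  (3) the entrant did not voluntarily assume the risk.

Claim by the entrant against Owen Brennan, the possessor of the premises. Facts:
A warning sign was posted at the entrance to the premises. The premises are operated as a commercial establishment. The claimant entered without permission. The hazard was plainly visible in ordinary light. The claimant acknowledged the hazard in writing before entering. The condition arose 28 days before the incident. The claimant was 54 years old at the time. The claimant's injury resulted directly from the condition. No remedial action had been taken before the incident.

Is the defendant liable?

(a) consent to enter — not satisfied.
(b) not open/obvious — not met.
(1): F AND F → false.
(a) proximate cause — satisfied.
(i) entrant a minor — not met.
(ii) condition ≥30 days old — not satisfied.
(iii) not (commercial use) — fails.
(b) = F OR F OR F = false.
(c) no remedial action — holds.
So (2) is not satisfied (T AND F AND T).
(3) no assumed risk — fails.
So Overall is not satisfied (F OR F OR F).

No — not liable.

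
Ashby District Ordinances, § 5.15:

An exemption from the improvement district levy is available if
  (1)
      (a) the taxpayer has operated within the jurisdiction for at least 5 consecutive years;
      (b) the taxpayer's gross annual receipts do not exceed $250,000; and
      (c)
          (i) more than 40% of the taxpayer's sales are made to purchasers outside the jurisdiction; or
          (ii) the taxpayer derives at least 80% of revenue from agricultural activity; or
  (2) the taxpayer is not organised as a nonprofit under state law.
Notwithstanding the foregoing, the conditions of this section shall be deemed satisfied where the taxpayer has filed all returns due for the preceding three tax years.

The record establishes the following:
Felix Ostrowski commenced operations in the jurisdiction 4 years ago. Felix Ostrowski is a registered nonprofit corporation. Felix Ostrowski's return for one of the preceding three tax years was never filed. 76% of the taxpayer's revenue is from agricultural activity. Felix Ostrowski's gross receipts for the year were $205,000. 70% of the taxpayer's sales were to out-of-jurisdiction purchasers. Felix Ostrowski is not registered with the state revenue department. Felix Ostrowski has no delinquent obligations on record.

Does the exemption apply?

No — not exempt.

(a) ≥ 5 yrs in jurisdiction — not met.
(b) receipts ≤ $250,000 — holds.
(i) >40% out-of-jur. sales — holds.
(ii) ≥80% agricultural — not satisfied.
(c) = T OR F = true.
(1): F AND T AND T → false.
(2) not (nonprofit) — not met.
Overall: F OR F → false.
Exception (returns current) — not satisfied.
Result: main false OR exception false → false.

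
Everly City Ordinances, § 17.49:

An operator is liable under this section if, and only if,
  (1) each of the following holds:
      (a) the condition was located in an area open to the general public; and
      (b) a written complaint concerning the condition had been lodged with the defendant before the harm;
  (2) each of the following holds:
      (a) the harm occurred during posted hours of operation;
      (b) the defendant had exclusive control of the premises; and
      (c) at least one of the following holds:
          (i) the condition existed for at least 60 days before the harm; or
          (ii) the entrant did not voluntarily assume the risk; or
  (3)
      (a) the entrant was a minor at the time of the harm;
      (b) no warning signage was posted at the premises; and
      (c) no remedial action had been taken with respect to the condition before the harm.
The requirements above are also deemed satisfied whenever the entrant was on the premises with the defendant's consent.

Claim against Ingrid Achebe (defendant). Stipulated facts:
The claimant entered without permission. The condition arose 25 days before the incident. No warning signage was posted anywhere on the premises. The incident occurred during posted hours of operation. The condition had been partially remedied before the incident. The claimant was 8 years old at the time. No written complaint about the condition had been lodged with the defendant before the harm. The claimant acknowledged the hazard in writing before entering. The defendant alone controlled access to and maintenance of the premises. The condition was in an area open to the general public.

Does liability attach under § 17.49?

No — not liable.

(a) public area — satisfied.
(b) complaint lodged — not satisfied.
So (1) is not satisfied (T AND F).
(a) during posted hours — satisfied.
(b) exclusive control — holds.
(i) condition ≥60 days old — not met.
(ii) no assumed risk — not met.
(c): F OR F → false.
So (2) is not satisfied (T AND T AND F).
(a) entrant a minor — holds.
(b) no signage posted — satisfied.
(c) no remedial action — fails.
So (3) is not satisfied (T AND T AND F).
Overall: F OR F OR F → false.
Exception (consent to enter) — not satisfied.
Result: main false OR exception false → false.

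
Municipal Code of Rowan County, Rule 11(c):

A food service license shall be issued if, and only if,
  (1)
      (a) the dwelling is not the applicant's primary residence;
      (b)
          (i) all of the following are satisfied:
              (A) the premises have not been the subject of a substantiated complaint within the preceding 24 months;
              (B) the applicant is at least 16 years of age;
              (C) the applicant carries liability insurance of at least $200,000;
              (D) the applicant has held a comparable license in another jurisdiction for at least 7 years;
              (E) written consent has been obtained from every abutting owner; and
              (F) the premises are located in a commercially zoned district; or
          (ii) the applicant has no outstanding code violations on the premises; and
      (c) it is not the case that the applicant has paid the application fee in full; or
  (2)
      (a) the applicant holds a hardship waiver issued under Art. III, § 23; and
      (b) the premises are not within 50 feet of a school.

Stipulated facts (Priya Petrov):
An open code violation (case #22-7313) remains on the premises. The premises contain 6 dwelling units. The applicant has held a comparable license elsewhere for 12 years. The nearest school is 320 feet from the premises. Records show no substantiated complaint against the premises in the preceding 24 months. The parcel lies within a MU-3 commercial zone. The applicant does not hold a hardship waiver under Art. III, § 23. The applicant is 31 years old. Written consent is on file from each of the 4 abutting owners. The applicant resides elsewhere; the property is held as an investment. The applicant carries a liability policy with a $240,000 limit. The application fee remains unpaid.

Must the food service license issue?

Yes — granted.

(a) not (primary residence) — holds.
(A) no complaint in 24 mo. — satisfied.
(B) age ≥ 16 — met.
(C) insurance ≥ $200,000 — met.
(D) prior license ≥ 7 yr — satisfied.
(E) all abutters consent — satisfied.
(F) commercially zoned — satisfied.
(i): T AND T AND T AND T AND T AND T → true.
(ii) no code violations — fails.
So (b) is satisfied (T OR F).
(c) not (fee paid) — holds.
(1) = T AND T AND T = true.
(a) hardship waiver — not satisfied.
(b) ≥50 ft from school — met.
(2) = F AND T = false.
So Overall is satisfied (T OR F).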